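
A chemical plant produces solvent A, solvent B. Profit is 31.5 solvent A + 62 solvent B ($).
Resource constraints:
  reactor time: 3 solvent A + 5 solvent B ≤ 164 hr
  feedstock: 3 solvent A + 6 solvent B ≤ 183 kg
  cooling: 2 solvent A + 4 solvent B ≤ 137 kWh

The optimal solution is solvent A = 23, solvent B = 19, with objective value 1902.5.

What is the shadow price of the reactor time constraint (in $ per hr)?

Check each constraint at x*: reactor time 164/164 (tight); feedstock 183/183 (tight); cooling 122/137 (slack 15).
Slack constraints have shadow price 0 (complementary slackness).
Dual feasibility on the basic columns requires 3·y_reactor time + 3·y_feedstock = 31.5, 5·y_reactor time + 6·y_feedstock = 62.
→ y_reactor time = 1 and y_feedstock = 9.5.
Shadow price of reactor time = 1.

1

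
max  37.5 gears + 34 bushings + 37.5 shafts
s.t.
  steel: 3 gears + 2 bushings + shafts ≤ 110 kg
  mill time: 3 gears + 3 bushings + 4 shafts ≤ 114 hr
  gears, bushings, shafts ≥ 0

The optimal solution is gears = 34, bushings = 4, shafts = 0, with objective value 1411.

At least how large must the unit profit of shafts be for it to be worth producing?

39.5

Both steel and mill time are binding at x*.
Dual feasibility on the basic columns requires 3·y_steel + 3·y_mill time = 37.5, 2·y_steel + 3·y_mill time = 34.
Solving: y_steel = 3.5, y_mill time = 9.
shafts enters the basis when its profit ≥ yᵀa₃ = 3.5·1 + 9·4 = 39.5.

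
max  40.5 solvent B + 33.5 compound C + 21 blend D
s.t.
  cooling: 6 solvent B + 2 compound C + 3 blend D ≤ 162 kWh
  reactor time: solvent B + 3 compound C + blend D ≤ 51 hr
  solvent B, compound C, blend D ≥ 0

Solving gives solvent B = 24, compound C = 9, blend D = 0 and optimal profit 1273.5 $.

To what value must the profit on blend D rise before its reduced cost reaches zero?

At the optimum: cooling uses 162 of 162 (binding); reactor time uses 51 of 51 (binding).
Dual feasibility on the basic columns requires 6·y_cooling + 1·y_reactor time = 40.5, 2·y_cooling + 3·y_reactor time = 33.5.
Solving: y_cooling = 5.5, y_reactor time = 7.5.
blend D enters the basis when its profit ≥ yᵀa₃ = 5.5·3 + 7.5·1 = 24.

24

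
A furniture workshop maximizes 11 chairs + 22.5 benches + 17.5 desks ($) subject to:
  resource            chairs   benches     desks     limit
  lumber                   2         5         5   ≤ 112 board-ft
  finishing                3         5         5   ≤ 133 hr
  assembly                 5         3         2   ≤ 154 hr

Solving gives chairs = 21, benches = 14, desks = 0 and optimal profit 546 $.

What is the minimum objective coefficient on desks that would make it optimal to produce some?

22.5

Check each constraint at x*: lumber 112/112 (tight); finishing 133/133 (tight); assembly 147/154 (slack 7).
Slack constraints have shadow price 0 (complementary slackness).
Dual feasibility on the basic columns requires 2·y_lumber + 3·y_finishing = 11, 5·y_lumber + 5·y_finishing = 22.5.
→ y_lumber = 2.5 and y_finishing = 2.
desks enters the basis when its profit ≥ yᵀa₃ = 2.5·5 + 2·5 = 22.5.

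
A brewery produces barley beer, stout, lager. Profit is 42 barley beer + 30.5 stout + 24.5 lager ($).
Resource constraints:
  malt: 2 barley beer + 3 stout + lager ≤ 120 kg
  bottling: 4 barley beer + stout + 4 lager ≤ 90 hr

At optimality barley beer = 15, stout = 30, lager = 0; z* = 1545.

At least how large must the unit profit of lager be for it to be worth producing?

34

Check each constraint at x*: malt 120/120 (tight); bottling 90/90 (tight).
Dual feasibility on the basic columns requires 2·y_malt + 4·y_bottling = 42, 3·y_malt + 1·y_bottling = 30.5.
Solving: y_malt = 8, y_bottling = 6.5.
lager enters the basis when its profit ≥ yᵀa₃ = 8·1 + 6.5·4 = 34.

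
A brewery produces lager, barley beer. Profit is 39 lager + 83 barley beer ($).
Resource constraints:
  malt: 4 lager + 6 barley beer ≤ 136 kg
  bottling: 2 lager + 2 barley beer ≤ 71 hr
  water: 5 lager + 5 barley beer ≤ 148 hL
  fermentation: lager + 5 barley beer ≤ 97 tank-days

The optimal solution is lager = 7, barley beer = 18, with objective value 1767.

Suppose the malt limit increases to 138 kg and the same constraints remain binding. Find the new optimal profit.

1783

Binding: malt and fermentation. Non-binding: bottling (21 unused), water (23 unused).
Slack constraints have shadow price 0 (complementary slackness).
Dual feasibility on the basic columns requires 4·y_malt + 1·y_fermentation = 39, 6·y_malt + 5·y_fermentation = 83.
This yields shadow prices y_malt = 8, y_fermentation = 7.
Δz = y_malt·Δb = 8 × (2) = 16, so new z* = 1767 + 16 = 1783.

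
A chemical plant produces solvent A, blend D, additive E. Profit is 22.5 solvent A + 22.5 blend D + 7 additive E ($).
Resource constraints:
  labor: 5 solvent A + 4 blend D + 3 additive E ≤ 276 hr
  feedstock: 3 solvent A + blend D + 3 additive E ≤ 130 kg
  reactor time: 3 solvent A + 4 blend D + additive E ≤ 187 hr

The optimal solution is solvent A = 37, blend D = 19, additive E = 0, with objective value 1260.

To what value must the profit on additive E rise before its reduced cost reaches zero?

12.5

Binding: feedstock and reactor time. Non-binding: labor (15 unused).
By complementary slackness, y = 0 for the non-binding constraint.
The binding rows give the dual system: 3·y_feedstock + 3·y_reactor time = 22.5 and 1·y_feedstock + 4·y_reactor time = 22.5.
Solving: y_feedstock = 2.5, y_reactor time = 5.
additive E enters the basis when its profit ≥ yᵀa₃ = 2.5·3 + 5·1 = 12.5.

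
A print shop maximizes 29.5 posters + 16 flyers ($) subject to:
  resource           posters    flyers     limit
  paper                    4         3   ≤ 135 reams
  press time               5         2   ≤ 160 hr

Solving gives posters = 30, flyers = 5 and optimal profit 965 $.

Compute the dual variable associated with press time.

3.5

Both paper and press time are binding at x*.
The binding rows give the dual system: 4·y_paper + 5·y_press time = 29.5 and 3·y_paper + 2·y_press time = 16.
Solving: y_paper = 3, y_press time = 3.5.
Shadow price of press time = 3.5.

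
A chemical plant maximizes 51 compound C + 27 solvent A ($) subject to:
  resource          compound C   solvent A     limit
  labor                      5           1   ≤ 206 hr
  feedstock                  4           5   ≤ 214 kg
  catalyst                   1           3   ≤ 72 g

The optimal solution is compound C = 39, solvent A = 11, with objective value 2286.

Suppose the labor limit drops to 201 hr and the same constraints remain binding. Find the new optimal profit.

At the optimum: labor uses 206 of 206 (binding); feedstock uses 211 of 214 (slack = 3); catalyst uses 72 of 72 (binding).
Since feedstock is not tight, its dual is 0.
The binding rows give the dual system: 5·y_labor + 1·y_catalyst = 51 and 1·y_labor + 3·y_catalyst = 27.
This yields shadow prices y_labor = 9, y_catalyst = 6.
Δz = y_labor·Δb = 9 × (-5) = -45, so new z* = 2286 − 45 = 2241.

2241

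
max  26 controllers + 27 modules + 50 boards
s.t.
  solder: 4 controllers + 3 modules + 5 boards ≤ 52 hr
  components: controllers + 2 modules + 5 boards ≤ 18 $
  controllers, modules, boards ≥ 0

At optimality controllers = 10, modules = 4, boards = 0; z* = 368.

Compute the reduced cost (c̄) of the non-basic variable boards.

-5

Check each constraint at x*: solder 52/52 (tight); components 18/18 (tight).
The binding rows give the dual system: 4·y_solder + 1·y_components = 26 and 3·y_solder + 2·y_components = 27.
Solving: y_solder = 5, y_components = 6.
Reduced cost of boards: c₃ − yᵀa₃ = 50 − (5·5 + 6·5) = 50 − 55 = -5.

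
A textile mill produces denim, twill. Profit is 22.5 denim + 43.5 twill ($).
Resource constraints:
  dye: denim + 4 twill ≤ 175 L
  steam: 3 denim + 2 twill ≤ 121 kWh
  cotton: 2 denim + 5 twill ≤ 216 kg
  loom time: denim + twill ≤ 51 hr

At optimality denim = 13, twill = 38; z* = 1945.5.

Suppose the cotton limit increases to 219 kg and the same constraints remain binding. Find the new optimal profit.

At the optimum: dye uses 165 of 175 (slack = 10); steam uses 115 of 121 (slack = 6); cotton uses 216 of 216 (binding); loom time uses 51 of 51 (binding).
Since dye, steam are not tight, their duals are 0.
Dual feasibility on the basic columns requires 2·y_cotton + 1·y_loom time = 22.5, 5·y_cotton + 1·y_loom time = 43.5.
Solving: y_cotton = 7, y_loom time = 8.5.
Δz = y_cotton·Δb = 7 × (3) = 21, so new z* = 1945.5 + 21 = 1966.5.

1966.5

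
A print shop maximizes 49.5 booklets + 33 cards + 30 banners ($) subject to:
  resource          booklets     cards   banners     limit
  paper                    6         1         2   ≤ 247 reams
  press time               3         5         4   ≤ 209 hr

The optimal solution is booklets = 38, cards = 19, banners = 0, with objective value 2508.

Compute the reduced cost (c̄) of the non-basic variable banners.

-3

At the optimum: paper uses 247 of 247 (binding); press time uses 209 of 209 (binding).
Dual feasibility on the basic columns requires 6·y_paper + 3·y_press time = 49.5, 1·y_paper + 5·y_press time = 33.
Solving: y_paper = 5.5, y_press time = 5.5.
Reduced cost of banners: c₃ − yᵀa₃ = 30 − (5.5·2 + 5.5·4) = 30 − 33 = -3.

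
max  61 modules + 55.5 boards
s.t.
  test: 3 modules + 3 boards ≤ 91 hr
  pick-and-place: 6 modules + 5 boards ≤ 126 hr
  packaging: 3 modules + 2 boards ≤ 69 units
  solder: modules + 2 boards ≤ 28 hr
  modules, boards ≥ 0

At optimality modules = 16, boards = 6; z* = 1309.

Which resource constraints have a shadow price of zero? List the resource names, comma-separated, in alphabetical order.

test: 66/91 (slack 25)
pick-and-place: 126/126 (binding)
packaging: 60/69 (slack 9)
solder: 28/28 (binding)
By complementary slackness, a constraint with positive slack has shadow price 0 → packaging, test.

packaging, test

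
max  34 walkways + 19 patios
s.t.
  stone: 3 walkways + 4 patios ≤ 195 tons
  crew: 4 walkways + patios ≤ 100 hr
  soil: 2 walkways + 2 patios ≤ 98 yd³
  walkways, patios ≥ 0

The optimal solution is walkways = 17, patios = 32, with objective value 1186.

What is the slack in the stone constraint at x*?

stone used = 3·17 + 4·32 = 179; slack = 195 − 179 = 16.

16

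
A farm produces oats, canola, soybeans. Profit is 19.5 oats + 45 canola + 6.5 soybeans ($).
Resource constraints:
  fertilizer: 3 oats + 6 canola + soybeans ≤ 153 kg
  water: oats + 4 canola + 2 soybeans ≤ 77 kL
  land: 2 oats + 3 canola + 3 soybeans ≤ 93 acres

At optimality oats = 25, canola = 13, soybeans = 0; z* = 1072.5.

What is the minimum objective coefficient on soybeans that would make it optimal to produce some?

11.5

Check each constraint at x*: fertilizer 153/153 (tight); water 77/77 (tight); land 89/93 (slack 4).
By complementary slackness, y = 0 for the non-binding constraint.
The binding rows give the dual system: 3·y_fertilizer + 1·y_water = 19.5 and 6·y_fertilizer + 4·y_water = 45.
Solving: y_fertilizer = 5.5, y_water = 3.
soybeans enters the basis when its profit ≥ yᵀa₃ = 5.5·1 + 3·2 = 11.5.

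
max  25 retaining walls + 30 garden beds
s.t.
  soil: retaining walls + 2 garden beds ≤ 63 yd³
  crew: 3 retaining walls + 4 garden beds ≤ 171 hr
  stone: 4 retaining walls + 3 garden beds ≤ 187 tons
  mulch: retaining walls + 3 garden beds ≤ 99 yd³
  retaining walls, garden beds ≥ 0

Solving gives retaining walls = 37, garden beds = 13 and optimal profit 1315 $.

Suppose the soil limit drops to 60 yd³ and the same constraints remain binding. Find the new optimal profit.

1288

At the optimum: soil uses 63 of 63 (binding); crew uses 163 of 171 (slack = 8); stone uses 187 of 187 (binding); mulch uses 76 of 99 (slack = 23).
By complementary slackness, y = 0 for the non-binding constraints.
The binding rows give the dual system: 1·y_soil + 4·y_stone = 25 and 2·y_soil + 3·y_stone = 30.
→ y_soil = 9 and y_stone = 4.
Δz = y_soil·Δb = 9 × (-3) = -27, so new z* = 1315 − 27 = 1288.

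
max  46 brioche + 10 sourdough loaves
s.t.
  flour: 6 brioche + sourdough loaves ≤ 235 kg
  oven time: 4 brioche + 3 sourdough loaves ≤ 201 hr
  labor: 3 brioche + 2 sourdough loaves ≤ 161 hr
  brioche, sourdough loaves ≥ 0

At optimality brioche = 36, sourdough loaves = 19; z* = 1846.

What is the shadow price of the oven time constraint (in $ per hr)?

1

Binding: flour and oven time. Non-binding: labor (15 unused).
Slack constraints have shadow price 0 (complementary slackness).
Dual feasibility on the basic columns requires 6·y_flour + 4·y_oven time = 46, 1·y_flour + 3·y_oven time = 10.
Solving: y_flour = 7, y_oven time = 1.
Shadow price of oven time = 1.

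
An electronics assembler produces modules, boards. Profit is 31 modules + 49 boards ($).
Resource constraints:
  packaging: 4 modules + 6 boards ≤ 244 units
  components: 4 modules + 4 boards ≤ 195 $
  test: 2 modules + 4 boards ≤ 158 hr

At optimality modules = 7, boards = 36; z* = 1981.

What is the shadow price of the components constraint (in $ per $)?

0

At the optimum: packaging uses 244 of 244 (binding); components uses 172 of 195 (slack = 23); test uses 158 of 158 (binding).
By complementary slackness, y = 0 for the non-binding constraint.
Dual feasibility on the basic columns requires 4·y_packaging + 2·y_test = 31, 6·y_packaging + 4·y_test = 49.
This yields shadow prices y_packaging = 6.5, y_test = 2.5.
Shadow price of components = 0.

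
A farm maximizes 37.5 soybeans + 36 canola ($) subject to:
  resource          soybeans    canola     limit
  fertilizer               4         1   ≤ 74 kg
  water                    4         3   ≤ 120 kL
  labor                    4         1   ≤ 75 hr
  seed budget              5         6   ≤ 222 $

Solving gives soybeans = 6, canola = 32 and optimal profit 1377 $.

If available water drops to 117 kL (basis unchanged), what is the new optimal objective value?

1362

Check each constraint at x*: fertilizer 56/74 (slack 18); water 120/120 (tight); labor 56/75 (slack 19); seed budget 222/222 (tight).
By complementary slackness, y = 0 for the non-binding constraints.
Dual feasibility on the basic columns requires 4·y_water + 5·y_seed budget = 37.5, 3·y_water + 6·y_seed budget = 36.
→ y_water = 5 and y_seed budget = 3.5.
Δz = y_water·Δb = 5 × (-3) = -15, so new z* = 1377 − 15 = 1362.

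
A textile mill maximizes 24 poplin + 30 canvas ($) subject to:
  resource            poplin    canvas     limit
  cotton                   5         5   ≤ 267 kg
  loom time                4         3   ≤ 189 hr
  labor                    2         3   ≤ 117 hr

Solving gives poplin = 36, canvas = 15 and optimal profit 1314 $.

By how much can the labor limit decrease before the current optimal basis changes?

22.5

Binding constraints: loom time, labor. The basis is B = [[4,3],[2,3]] with det 6.
Per unit decrease in labor, x* moves by d = (0.5, -0.6667).
The basis stays optimal until canvas reaches 0; allowable decrease = 22.5 hr.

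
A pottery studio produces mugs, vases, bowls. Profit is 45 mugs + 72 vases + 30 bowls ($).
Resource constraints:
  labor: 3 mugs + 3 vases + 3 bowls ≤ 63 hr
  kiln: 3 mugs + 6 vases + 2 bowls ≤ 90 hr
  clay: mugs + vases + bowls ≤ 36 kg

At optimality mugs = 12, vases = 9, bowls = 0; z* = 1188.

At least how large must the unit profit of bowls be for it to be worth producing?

Check each constraint at x*: labor 63/63 (tight); kiln 90/90 (tight); clay 21/36 (slack 15).
Slack constraints have shadow price 0 (complementary slackness).
From A_Bᵀ y = c: 3·y_labor + 3·y_kiln = 45; 3·y_labor + 6·y_kiln = 72.
→ y_labor = 6 and y_kiln = 9.
bowls enters the basis when its profit ≥ yᵀa₃ = 6·3 + 9·2 = 36.

36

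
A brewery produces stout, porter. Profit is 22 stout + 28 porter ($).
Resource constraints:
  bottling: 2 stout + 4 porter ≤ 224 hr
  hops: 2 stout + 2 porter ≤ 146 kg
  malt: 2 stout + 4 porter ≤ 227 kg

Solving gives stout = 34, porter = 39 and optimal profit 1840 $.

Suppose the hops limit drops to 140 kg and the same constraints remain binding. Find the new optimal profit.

1792

At the optimum: bottling uses 224 of 224 (binding); hops uses 146 of 146 (binding); malt uses 224 of 227 (slack = 3).
Since malt is not tight, its dual is 0.
The binding rows give the dual system: 2·y_bottling + 2·y_hops = 22 and 4·y_bottling + 2·y_hops = 28.
→ y_bottling = 3 and y_hops = 8.
Δz = y_hops·Δb = 8 × (-6) = -48, so new z* = 1840 − 48 = 1792.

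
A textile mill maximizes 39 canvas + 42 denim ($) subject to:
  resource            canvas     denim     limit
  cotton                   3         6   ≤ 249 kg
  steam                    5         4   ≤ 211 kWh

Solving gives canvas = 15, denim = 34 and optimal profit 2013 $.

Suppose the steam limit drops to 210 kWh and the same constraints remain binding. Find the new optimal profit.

Both cotton and steam are binding at x*.
The binding rows give the dual system: 3·y_cotton + 5·y_steam = 39 and 6·y_cotton + 4·y_steam = 42.
This yields shadow prices y_cotton = 3, y_steam = 6.
Δz = y_steam·Δb = 6 × (-1) = -6, so new z* = 2013 − 6 = 2007.

2007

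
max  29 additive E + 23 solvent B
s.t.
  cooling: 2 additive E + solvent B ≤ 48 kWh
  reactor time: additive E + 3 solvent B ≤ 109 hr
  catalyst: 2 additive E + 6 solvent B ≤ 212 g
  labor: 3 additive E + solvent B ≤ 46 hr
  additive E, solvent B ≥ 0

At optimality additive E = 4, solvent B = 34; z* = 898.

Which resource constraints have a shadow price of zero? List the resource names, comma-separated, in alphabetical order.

cooling: 42/48 (slack 6)
reactor time: 106/109 (slack 3)
catalyst: 212/212 (binding)
labor: 46/46 (binding)
By complementary slackness, a constraint with positive slack has shadow price 0 → cooling, reactor time.

cooling, reactor time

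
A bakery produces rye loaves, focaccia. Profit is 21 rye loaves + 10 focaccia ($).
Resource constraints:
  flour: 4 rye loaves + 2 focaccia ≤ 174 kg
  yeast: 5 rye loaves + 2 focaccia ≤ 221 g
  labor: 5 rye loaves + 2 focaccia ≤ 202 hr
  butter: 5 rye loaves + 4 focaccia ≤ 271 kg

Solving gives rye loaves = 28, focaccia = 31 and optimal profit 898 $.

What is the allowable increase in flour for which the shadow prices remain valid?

Binding constraints: flour, labor. The basis is B = [[4,2],[5,2]] with det -2.
Per unit increase in flour, x* moves by d = (-1, 2.5).
The basis stays optimal until butter becomes binding; allowable increase = 1.4 kg.

1.4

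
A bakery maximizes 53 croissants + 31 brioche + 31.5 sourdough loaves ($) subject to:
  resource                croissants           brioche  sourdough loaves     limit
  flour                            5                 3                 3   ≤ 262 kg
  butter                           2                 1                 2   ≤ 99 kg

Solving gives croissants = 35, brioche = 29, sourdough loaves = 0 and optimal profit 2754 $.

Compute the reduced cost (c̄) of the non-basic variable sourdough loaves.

-3.5

Both flour and butter are binding at x*.
From A_Bᵀ y = c: 5·y_flour + 2·y_butter = 53; 3·y_flour + 1·y_butter = 31.
This yields shadow prices y_flour = 9, y_butter = 4.
Reduced cost of sourdough loaves: c₃ − yᵀa₃ = 31.5 − (9·3 + 4·2) = 31.5 − 35 = -3.5.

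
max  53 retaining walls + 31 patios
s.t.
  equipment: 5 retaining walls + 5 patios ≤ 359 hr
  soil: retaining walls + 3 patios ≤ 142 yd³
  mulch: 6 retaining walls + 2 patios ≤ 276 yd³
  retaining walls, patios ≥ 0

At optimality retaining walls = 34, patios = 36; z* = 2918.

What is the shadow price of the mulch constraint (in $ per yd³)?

8

Check each constraint at x*: equipment 350/359 (slack 9); soil 142/142 (tight); mulch 276/276 (tight).
Slack constraints have shadow price 0 (complementary slackness).
Dual feasibility on the basic columns requires 1·y_soil + 6·y_mulch = 53, 3·y_soil + 2·y_mulch = 31.
Solving: y_soil = 5, y_mulch = 8.
Shadow price of mulch = 8.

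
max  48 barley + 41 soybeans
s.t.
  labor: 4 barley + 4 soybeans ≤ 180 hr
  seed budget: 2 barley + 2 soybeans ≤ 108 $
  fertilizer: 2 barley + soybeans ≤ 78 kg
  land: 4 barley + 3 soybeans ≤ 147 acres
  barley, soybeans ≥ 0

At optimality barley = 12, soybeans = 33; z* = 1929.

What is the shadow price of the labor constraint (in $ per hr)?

5

Binding: labor and land. Non-binding: seed budget (18 unused), fertilizer (21 unused).
Slack constraints have shadow price 0 (complementary slackness).
The binding rows give the dual system: 4·y_labor + 4·y_land = 48 and 4·y_labor + 3·y_land = 41.
This yields shadow prices y_labor = 5, y_land = 7.
Shadow price of labor = 5.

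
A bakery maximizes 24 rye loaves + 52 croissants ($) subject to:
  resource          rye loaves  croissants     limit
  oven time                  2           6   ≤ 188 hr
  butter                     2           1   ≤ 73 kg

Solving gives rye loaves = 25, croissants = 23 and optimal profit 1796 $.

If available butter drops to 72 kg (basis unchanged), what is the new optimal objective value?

1792

At the optimum: oven time uses 188 of 188 (binding); butter uses 73 of 73 (binding).
The binding rows give the dual system: 2·y_oven time + 2·y_butter = 24 and 6·y_oven time + 1·y_butter = 52.
→ y_oven time = 8 and y_butter = 4.
Δz = y_butter·Δb = 4 × (-1) = -4, so new z* = 1796 − 4 = 1792.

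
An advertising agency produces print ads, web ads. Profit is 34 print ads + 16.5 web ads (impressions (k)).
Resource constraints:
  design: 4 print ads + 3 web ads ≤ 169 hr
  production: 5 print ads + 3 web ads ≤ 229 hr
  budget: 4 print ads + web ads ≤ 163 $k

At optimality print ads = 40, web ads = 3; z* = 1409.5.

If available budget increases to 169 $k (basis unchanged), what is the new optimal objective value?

1436.5

Binding: design and budget. Non-binding: production (20 unused).
By complementary slackness, y = 0 for the non-binding constraint.
Dual feasibility on the basic columns requires 4·y_design + 4·y_budget = 34, 3·y_design + 1·y_budget = 16.5.
This yields shadow prices y_design = 4, y_budget = 4.5.
Δz = y_budget·Δb = 4.5 × (6) = 27, so new z* = 1409.5 + 27 = 1436.5.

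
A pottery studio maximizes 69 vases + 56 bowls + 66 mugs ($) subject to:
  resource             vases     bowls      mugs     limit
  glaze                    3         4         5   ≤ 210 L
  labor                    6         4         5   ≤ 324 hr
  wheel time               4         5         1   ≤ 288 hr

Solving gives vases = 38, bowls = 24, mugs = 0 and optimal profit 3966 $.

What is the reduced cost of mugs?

At the optimum: glaze uses 210 of 210 (binding); labor uses 324 of 324 (binding); wheel time uses 272 of 288 (slack = 16).
By complementary slackness, y = 0 for the non-binding constraint.
The binding rows give the dual system: 3·y_glaze + 6·y_labor = 69 and 4·y_glaze + 4·y_labor = 56.
This yields shadow prices y_glaze = 5, y_labor = 9.
Reduced cost of mugs: c₃ − yᵀa₃ = 66 − (5·5 + 9·5) = 66 − 70 = -4.

-4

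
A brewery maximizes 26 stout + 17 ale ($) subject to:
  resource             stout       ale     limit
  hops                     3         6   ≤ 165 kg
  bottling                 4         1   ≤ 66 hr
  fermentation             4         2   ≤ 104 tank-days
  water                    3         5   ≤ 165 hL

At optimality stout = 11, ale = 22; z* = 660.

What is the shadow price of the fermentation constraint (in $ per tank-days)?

0

At the optimum: hops uses 165 of 165 (binding); bottling uses 66 of 66 (binding); fermentation uses 88 of 104 (slack = 16); water uses 143 of 165 (slack = 22).
Since fermentation, water are not tight, their duals are 0.
Dual feasibility on the basic columns requires 3·y_hops + 4·y_bottling = 26, 6·y_hops + 1·y_bottling = 17.
→ y_hops = 2 and y_bottling = 5.
Shadow price of fermentation = 0.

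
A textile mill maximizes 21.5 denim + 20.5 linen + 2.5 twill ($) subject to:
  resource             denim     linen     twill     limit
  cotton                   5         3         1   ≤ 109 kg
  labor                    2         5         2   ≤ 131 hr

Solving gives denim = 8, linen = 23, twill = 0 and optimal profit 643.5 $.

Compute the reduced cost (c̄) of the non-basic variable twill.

-5

Check each constraint at x*: cotton 109/109 (tight); labor 131/131 (tight).
Dual feasibility on the basic columns requires 5·y_cotton + 2·y_labor = 21.5, 3·y_cotton + 5·y_labor = 20.5.
Solving: y_cotton = 3.5, y_labor = 2.
Reduced cost of twill: c₃ − yᵀa₃ = 2.5 − (3.5·1 + 2·2) = 2.5 − 7.5 = -5.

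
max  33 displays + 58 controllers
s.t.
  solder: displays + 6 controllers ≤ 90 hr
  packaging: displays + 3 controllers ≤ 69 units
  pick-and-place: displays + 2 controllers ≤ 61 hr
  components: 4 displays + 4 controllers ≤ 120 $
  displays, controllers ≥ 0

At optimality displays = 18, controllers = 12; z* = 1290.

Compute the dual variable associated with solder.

5

Binding: solder and components. Non-binding: packaging (15 unused), pick-and-place (19 unused).
By complementary slackness, y = 0 for the non-binding constraints.
The binding rows give the dual system: 1·y_solder + 4·y_components = 33 and 6·y_solder + 4·y_components = 58.
Solving: y_solder = 5, y_components = 7.
Shadow price of solder = 5.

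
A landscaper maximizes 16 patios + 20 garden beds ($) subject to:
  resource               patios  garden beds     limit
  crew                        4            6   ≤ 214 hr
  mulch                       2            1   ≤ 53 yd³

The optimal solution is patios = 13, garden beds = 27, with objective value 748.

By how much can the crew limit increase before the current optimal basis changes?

Binding constraints: crew, mulch. The basis is B = [[4,6],[2,1]] with det -8.
Per unit increase in crew, x* moves by d = (-0.125, 0.25).
The basis stays optimal until patios reaches 0; allowable increase = 104 hr.

104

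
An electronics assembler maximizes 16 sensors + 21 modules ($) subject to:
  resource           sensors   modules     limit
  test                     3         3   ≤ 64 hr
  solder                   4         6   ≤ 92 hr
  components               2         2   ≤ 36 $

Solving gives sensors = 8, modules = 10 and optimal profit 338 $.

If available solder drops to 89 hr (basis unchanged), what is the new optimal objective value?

Binding: solder and components. Non-binding: test (10 unused).
Slack constraints have shadow price 0 (complementary slackness).
From A_Bᵀ y = c: 4·y_solder + 2·y_components = 16; 6·y_solder + 2·y_components = 21.
→ y_solder = 2.5 and y_components = 3.
Δz = y_solder·Δb = 2.5 × (-3) = -7.5, so new z* = 338 − 7.5 = 330.5.

330.5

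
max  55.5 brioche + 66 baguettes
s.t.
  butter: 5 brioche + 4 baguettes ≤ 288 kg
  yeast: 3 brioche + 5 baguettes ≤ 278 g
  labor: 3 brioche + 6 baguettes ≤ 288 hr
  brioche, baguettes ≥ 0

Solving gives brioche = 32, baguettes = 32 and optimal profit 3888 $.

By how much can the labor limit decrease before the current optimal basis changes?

115.2

Binding constraints: butter, labor. The basis is B = [[5,4],[3,6]] with det 18.
Per unit decrease in labor, x* moves by d = (0.2222, -0.2778).
The basis stays optimal until baguettes reaches 0; allowable decrease = 115.2 hr.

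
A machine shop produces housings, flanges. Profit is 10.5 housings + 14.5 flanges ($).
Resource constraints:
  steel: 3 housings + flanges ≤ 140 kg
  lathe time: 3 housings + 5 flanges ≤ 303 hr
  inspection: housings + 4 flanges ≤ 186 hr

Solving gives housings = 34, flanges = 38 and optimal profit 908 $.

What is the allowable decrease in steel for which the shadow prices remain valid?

93.5

Binding constraints: steel, inspection. The basis is B = [[3,1],[1,4]] with det 11.
Per unit decrease in steel, x* moves by d = (-0.3636, 0.0909).
The basis stays optimal until housings reaches 0; allowable decrease = 93.5 kg.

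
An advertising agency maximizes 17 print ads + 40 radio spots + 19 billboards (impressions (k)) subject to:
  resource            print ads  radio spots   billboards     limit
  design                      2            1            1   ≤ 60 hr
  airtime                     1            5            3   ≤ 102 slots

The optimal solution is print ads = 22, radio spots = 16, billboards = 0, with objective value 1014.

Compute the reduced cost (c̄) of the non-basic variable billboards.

At the optimum: design uses 60 of 60 (binding); airtime uses 102 of 102 (binding).
From A_Bᵀ y = c: 2·y_design + 1·y_airtime = 17; 1·y_design + 5·y_airtime = 40.
→ y_design = 5 and y_airtime = 7.
Reduced cost of billboards: c₃ − yᵀa₃ = 19 − (5·1 + 7·3) = 19 − 26 = -7.

-7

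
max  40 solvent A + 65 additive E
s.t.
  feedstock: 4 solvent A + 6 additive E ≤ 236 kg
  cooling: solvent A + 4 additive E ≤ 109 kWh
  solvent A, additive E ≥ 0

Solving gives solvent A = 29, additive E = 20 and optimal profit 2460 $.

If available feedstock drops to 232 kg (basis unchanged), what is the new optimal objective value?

Both feedstock and cooling are binding at x*.
The binding rows give the dual system: 4·y_feedstock + 1·y_cooling = 40 and 6·y_feedstock + 4·y_cooling = 65.
This yields shadow prices y_feedstock = 9.5, y_cooling = 2.
Δz = y_feedstock·Δb = 9.5 × (-4) = -38, so new z* = 2460 − 38 = 2422.

2422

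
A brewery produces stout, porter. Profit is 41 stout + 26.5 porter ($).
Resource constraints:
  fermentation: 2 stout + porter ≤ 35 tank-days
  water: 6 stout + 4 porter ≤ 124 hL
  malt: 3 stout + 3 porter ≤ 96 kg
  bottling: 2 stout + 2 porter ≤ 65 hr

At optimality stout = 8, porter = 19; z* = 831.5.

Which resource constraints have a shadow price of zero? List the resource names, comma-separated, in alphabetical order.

bottling, malt

fermentation: 35/35 (binding)
water: 124/124 (binding)
malt: 81/96 (slack 15)
bottling: 54/65 (slack 11)
By complementary slackness, a constraint with positive slack has shadow price 0 → bottling, malt.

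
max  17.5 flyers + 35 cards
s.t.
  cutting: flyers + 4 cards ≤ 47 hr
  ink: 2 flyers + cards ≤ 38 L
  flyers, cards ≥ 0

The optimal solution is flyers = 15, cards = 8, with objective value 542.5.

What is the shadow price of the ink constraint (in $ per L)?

At the optimum: cutting uses 47 of 47 (binding); ink uses 38 of 38 (binding).
The binding rows give the dual system: 1·y_cutting + 2·y_ink = 17.5 and 4·y_cutting + 1·y_ink = 35.
→ y_cutting = 7.5 and y_ink = 5.
Shadow price of ink = 5.

5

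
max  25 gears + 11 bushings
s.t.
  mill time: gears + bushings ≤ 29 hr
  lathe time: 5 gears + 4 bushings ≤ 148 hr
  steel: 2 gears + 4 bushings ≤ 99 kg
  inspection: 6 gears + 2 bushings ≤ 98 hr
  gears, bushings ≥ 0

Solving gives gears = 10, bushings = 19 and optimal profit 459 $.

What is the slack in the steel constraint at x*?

steel used = 2·10 + 4·19 = 96; slack = 99 − 96 = 3.

3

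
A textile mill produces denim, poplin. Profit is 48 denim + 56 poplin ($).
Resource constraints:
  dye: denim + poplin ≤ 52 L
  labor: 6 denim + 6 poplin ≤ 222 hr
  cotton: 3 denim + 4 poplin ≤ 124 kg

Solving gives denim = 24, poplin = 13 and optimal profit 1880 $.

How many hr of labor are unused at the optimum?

labor used = 6·24 + 6·13 = 222; slack = 222 − 222 = 0.

0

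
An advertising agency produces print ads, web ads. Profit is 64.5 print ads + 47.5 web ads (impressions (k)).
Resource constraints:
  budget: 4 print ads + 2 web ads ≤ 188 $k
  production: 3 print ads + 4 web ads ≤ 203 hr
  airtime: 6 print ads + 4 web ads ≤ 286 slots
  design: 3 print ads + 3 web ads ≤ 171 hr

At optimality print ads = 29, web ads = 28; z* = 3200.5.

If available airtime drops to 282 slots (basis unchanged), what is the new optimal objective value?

Binding: airtime and design. Non-binding: budget (16 unused), production (4 unused).
Since budget, production are not tight, their duals are 0.
Dual feasibility on the basic columns requires 6·y_airtime + 3·y_design = 64.5, 4·y_airtime + 3·y_design = 47.5.
This yields shadow prices y_airtime = 8.5, y_design = 4.5.
Δz = y_airtime·Δb = 8.5 × (-4) = -34, so new z* = 3200.5 − 34 = 3166.5.

3166.5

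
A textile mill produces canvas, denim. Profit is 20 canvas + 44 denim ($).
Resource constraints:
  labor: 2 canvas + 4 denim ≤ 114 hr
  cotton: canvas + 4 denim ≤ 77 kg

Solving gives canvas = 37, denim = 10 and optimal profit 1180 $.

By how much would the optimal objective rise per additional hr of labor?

Check each constraint at x*: labor 114/114 (tight); cotton 77/77 (tight).
The binding rows give the dual system: 2·y_labor + 1·y_cotton = 20 and 4·y_labor + 4·y_cotton = 44.
→ y_labor = 9 and y_cotton = 2.
Shadow price of labor = 9.

9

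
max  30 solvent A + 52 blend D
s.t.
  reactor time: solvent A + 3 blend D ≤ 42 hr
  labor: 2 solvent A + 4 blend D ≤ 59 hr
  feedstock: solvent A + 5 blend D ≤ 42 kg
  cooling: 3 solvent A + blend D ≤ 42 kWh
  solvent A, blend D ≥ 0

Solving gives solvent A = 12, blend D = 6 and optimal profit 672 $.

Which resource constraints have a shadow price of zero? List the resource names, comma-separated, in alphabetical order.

reactor time: 30/42 (slack 12)
labor: 48/59 (slack 11)
feedstock: 42/42 (binding)
cooling: 42/42 (binding)
By complementary slackness, a constraint with positive slack has shadow price 0 → labor, reactor time.

labor, reactor time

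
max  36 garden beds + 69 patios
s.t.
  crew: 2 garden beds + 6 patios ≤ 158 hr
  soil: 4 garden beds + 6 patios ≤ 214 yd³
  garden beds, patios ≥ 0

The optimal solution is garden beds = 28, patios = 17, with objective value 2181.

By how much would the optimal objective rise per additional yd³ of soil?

6.5

At the optimum: crew uses 158 of 158 (binding); soil uses 214 of 214 (binding).
The binding rows give the dual system: 2·y_crew + 4·y_soil = 36 and 6·y_crew + 6·y_soil = 69.
Solving: y_crew = 5, y_soil = 6.5.
Shadow price of soil = 6.5.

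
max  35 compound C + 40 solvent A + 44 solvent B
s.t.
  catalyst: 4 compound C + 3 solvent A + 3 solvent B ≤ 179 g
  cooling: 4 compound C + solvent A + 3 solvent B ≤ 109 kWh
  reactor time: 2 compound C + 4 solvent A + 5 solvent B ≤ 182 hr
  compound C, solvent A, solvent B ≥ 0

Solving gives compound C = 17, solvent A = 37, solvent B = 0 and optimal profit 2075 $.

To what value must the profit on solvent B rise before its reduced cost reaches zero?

45.5

Binding: catalyst and reactor time. Non-binding: cooling (4 unused).
Since cooling is not tight, its dual is 0.
Dual feasibility on the basic columns requires 4·y_catalyst + 2·y_reactor time = 35, 3·y_catalyst + 4·y_reactor time = 40.
→ y_catalyst = 6 and y_reactor time = 5.5.
solvent B enters the basis when its profit ≥ yᵀa₃ = 6·3 + 5.5·5 = 45.5.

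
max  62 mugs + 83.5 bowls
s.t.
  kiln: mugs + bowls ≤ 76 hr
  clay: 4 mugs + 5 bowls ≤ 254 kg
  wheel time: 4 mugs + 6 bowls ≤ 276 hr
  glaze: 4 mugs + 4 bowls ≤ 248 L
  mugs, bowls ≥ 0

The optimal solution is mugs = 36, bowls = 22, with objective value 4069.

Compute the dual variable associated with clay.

Binding: clay and wheel time. Non-binding: kiln (18 unused), glaze (16 unused).
Slack constraints have shadow price 0 (complementary slackness).
From A_Bᵀ y = c: 4·y_clay + 4·y_wheel time = 62; 5·y_clay + 6·y_wheel time = 83.5.
Solving: y_clay = 9.5, y_wheel time = 6.
Shadow price of clay = 9.5.

9.5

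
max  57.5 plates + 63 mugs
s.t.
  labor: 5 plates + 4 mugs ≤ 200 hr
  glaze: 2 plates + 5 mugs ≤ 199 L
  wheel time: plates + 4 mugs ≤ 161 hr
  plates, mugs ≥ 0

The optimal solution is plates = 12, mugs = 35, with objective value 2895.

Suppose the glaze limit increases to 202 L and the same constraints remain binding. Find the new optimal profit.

2910

Binding: labor and glaze. Non-binding: wheel time (9 unused).
Slack constraints have shadow price 0 (complementary slackness).
The binding rows give the dual system: 5·y_labor + 2·y_glaze = 57.5 and 4·y_labor + 5·y_glaze = 63.
This yields shadow prices y_labor = 9.5, y_glaze = 5.
Δz = y_glaze·Δb = 5 × (3) = 15, so new z* = 2895 + 15 = 2910.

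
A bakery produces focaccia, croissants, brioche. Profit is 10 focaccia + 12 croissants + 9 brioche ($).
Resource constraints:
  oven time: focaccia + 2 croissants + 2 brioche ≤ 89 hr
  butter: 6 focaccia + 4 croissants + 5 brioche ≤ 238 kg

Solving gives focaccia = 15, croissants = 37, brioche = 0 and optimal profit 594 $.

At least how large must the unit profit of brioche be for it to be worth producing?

Check each constraint at x*: oven time 89/89 (tight); butter 238/238 (tight).
The binding rows give the dual system: 1·y_oven time + 6·y_butter = 10 and 2·y_oven time + 4·y_butter = 12.
This yields shadow prices y_oven time = 4, y_butter = 1.
brioche enters the basis when its profit ≥ yᵀa₃ = 4·2 + 1·5 = 13.

13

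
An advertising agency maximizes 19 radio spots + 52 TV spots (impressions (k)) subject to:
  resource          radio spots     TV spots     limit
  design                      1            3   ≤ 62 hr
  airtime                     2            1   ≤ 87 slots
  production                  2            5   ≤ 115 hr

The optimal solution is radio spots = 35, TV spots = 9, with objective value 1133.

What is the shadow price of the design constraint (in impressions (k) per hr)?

Binding: design and production. Non-binding: airtime (8 unused).
Since airtime is not tight, its dual is 0.
Dual feasibility on the basic columns requires 1·y_design + 2·y_production = 19, 3·y_design + 5·y_production = 52.
This yields shadow prices y_design = 9, y_production = 5.
Shadow price of design = 9.

9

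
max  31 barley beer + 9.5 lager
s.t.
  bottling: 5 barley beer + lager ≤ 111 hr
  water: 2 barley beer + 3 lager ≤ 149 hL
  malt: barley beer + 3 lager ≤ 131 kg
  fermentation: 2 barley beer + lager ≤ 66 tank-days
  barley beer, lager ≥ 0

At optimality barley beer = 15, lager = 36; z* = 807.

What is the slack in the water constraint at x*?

11

water used = 2·15 + 3·36 = 138; slack = 149 − 138 = 11.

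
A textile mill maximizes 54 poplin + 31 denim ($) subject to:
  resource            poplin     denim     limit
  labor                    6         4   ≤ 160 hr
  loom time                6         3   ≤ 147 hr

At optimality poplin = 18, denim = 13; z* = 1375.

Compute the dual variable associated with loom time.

5

At the optimum: labor uses 160 of 160 (binding); loom time uses 147 of 147 (binding).
Dual feasibility on the basic columns requires 6·y_labor + 6·y_loom time = 54, 4·y_labor + 3·y_loom time = 31.
→ y_labor = 4 and y_loom time = 5.
Shadow price of loom time = 5.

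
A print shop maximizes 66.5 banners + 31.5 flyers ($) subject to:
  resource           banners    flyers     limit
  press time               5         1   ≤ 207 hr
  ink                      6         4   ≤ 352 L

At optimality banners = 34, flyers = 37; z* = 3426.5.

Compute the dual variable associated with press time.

Check each constraint at x*: press time 207/207 (tight); ink 352/352 (tight).
The binding rows give the dual system: 5·y_press time + 6·y_ink = 66.5 and 1·y_press time + 4·y_ink = 31.5.
Solving: y_press time = 5.5, y_ink = 6.5.
Shadow price of press time = 5.5.

5.5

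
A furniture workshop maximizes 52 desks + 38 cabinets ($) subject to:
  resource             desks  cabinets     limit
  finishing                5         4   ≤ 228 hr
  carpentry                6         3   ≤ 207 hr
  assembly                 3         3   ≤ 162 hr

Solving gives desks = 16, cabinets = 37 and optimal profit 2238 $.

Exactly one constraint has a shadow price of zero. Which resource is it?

assembly

finishing: 228/228 (binding)
carpentry: 207/207 (binding)
assembly: 159/162 (slack 3)
By complementary slackness, a constraint with positive slack has shadow price 0 → assembly.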